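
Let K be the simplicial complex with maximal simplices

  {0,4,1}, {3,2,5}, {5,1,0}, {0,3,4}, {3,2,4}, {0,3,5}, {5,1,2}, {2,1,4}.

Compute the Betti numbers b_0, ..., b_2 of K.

Order the vertices as 0 < 1 < 2 < 3 < 4 < 5. Listing each simplex with vertices in this order, K has dimension 2 with simplices:

  0-simplices (6): [0], [1], [2], [3], [4], [5]
  1-simplices (12): [0,1], [0,3], [0,4], [0,5], [1,2], [1,4], [1,5], [2,3], [2,4], [2,5], [3,4], [3,5]
  2-simplices (8): [0,1,4], [0,1,5], [0,3,4], [0,3,5], [1,2,4], [1,2,5], [2,3,4], [2,3,5]

giving chain groups C_0 ≅ Z^6, C_1 ≅ Z^12, C_2 ≅ Z^8.

∂_1: C_1 → C_0 is given by ∂[p,q] = [q] − [p].
This gives a 6×12 integer matrix of rank 5; reducing to Smith normal form yields diagonal entries (1,1,1,1,1).

Boundary ∂_2: C_2 → C_1 acts by ∂[p,q,r] = [q,r] − [p,r] + [p,q]. For instance
  ∂[0,3,5] = [3,5] − [0,5] + [0,3],
  ∂[2,3,5] = [3,5] − [2,5] + [2,3].
The 12×8 boundary matrix has rank 7 and Smith normal form diag(1,1,1,1,1,1,1).

Computing H_k = (kernel of ∂_k) / (image of ∂_{k+1}):

  H_0: rank C_0 − rank ∂_1 = 6 − 5 = 1, and the invariant factors of ∂_1 are all 1, so H_0 = Z.
  H_1: rank ker ∂_1 − rank ∂_2 = (12 − 5) − 7 = 0, and the invariant factors of ∂_2 are all 1, so H_1 = 0.
  H_2: rank ker ∂_2 − rank ∂_3 = (8 − 7) − 0 = 1, and there is no ∂_3, so H_2 = Z.

Hence the Betti numbers are b_0 = 1, b_1 = 0, b_2 = 1.

b_0 = 1, b_1 = 0, b_2 = 1.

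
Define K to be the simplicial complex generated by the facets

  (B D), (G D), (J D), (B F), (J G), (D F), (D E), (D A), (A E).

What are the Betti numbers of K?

Fix the vertex order A < B < D < E < F < G < J and write every simplex with vertices in increasing order. Then dim K = 1 and the simplices of K are:

  0-simplices (7): A, B, D, E, F, G, J
  1-simplices (9): AD, AE, BD, BF, DE, DF, DG, DJ, GJ

giving chain groups C_0 ≅ Z^7, C_1 ≅ Z^9.

The boundary map ∂_1: C_1 → C_0 sends each edge [p,q] (with p < q) to q − p. For instance
  ∂BD = D − B.
The 7×9 boundary matrix has rank 6 and Smith normal form diag(1,1,1,1,1,1).

Computing H_k = (kernel of ∂_k) / (image of ∂_{k+1}):

  H_0: rank C_0 − rank ∂_1 = 7 − 6 = 1, and the invariant factors of ∂_1 are all 1, so H_0 ≅ Z.
  H_1: rank ker ∂_1 − rank ∂_2 = (9 − 6) − 0 = 3, and there is no ∂_2, so H_1 ≅ Z^3.

(K is a triangulation of a wedge of 3 circles.)

Hence the Betti numbers are b_0 = 1, b_1 = 3.

b_0 = 1, b_1 = 3.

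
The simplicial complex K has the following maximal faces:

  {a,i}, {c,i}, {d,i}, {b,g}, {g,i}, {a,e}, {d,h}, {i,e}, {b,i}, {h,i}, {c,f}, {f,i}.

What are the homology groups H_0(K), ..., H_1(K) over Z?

H_0 ≅ Z,  H_1 ≅ Z^4.

K has 9 vertices, 12 edges.
rank ∂_0 = 0, rank ∂_1 = 8 ⇒ b_0 = 9 − 0 − 8 = 1; all invariant factors of ∂_1 are 1 so no torsion. So H_0 = Z.
rank ∂_1 = 8, rank ∂_2 = 0 ⇒ b_1 = 12 − 8 − 0 = 4. So H_1 = Z^4.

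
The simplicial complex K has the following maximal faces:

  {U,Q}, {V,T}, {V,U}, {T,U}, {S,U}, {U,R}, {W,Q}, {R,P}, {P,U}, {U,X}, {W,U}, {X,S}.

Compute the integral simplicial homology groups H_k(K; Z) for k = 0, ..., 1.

H_0 ≅ Z,  H_1 ≅ Z^4.

Order the vertices as P < Q < R < S < T < U < V < W < X. Listing each simplex with vertices in this order, K has dimension 1 with simplices:

  0-simplices (9): P, Q, R, S, T, U, V, W, X
  1-simplices (12): PR, PU, QU, QW, RU, SU, SX, TU, TV, UV, UW, UX

giving chain groups C_0 ≅ Z^9, C_1 ≅ Z^12.

The boundary map ∂_1: C_1 → C_0 sends each edge [p,q] (with p < q) to q − p.
The resulting 9×12 matrix has rank 8, and its Smith normal form has invariant factors (1,1,1,1,1,1,1,1).

Now H_k = ker ∂_k / im ∂_{k+1}, so:

  H_0: rank C_0 − rank ∂_1 = 9 − 8 = 1, and the invariant factors of ∂_1 are all 1, so H_0 ≅ Z.
  H_1: rank ker ∂_1 − rank ∂_2 = (12 − 8) − 0 = 4, and there is no ∂_2, so H_1 ≅ Z^4.

As a check, the Euler characteristic is 9 − 12 = -3, which agrees with 1 − 4 = -3.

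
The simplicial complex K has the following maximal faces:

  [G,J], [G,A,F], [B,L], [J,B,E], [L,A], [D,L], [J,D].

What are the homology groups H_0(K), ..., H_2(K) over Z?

Order the vertices as A < B < D < E < F < G < J < L. Listing each simplex with vertices in this order, K has dimension 2 with simplices:

  0-simplices (8): A, B, D, E, F, G, J, L
  1-simplices (11): AF, AG, AL, BE, BJ, BL, DJ, DL, EJ, FG, GJ
  2-simplices (2): AFG, BEJ

so the chain groups are C_0 ≅ Z^8, C_1 ≅ Z^11, C_2 ≅ Z^2.

∂_1: C_1 → C_0 sends each edge [p,q] (with p < q) to q − p. For instance
  ∂DL = L − D.
As a 8×11 matrix over Z this has rank 7, with invariant factors (1,1,1,1,1,1,1).

∂_2: C_2 → C_1 acts by ∂[p,q,r] = [q,r] − [p,r] + [p,q]. For instance
  ∂AFG = FG − AG + AF,
  ∂BEJ = EJ − BJ + BE.
As a 11×2 matrix over Z this has rank 2, with invariant factors (1,1).

Computing H_k = (kernel of ∂_k) / (image of ∂_{k+1}):

  H_0: rank C_0 − rank ∂_1 = 8 − 7 = 1, and the invariant factors of ∂_1 are all 1, so H_0 ≅ Z.
  H_1: rank ker ∂_1 − rank ∂_2 = (11 − 7) − 2 = 2, and the invariant factors of ∂_2 are all 1, so H_1 ≅ Z^2.
  H_2: rank ker ∂_2 − rank ∂_3 = (2 − 2) − 0 = 0, and there is no ∂_3, so H_2 ≅ 0.

H_0 = Z,  H_1 = Z^2,  H_2 = 0.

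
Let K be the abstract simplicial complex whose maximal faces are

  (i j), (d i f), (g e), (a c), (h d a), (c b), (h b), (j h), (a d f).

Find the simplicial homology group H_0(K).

Fix the vertex order a < b < c < d < e < f < g < h < i < j and write every simplex with vertices in increasing order. Then dim K = 2 and the simplices of K are:

  0-simplices (10): a, b, c, d, e, f, g, h, i, j
  1-simplices (13): ac, ad, af, ah, bc, bh, df, dh, di, eg, fi, hj, ij
  2-simplices (3): adf, adh, dfi

giving chain groups C_0 ≅ Z^10, C_1 ≅ Z^13, C_2 ≅ Z^3.

The boundary map ∂_1: C_1 → C_0 sends each edge [p,q] (with p < q) to q − p. For instance
  ∂di = i − d.
The resulting 10×13 matrix has rank 8, and its Smith normal form has invariant factors (1,1,1,1,1,1,1,1).

∂_2: C_2 → C_1 sends each 2-simplex [p,q,r] to [q,r] − [p,r] + [p,q]. For instance
  ∂dfi = fi − di + df,
  ∂adh = dh − ah + ad.
As a 13×3 matrix over Z this has rank 3, with invariant factors (1,1,1).

From H_k ≅ ker(∂_k) / im(∂_{k+1}) we obtain:

  H_0: rank C_0 − rank ∂_1 = 10 − 8 = 2, and the invariant factors of ∂_1 are all 1, so H_0 = Z^2.

H_0 ≅ Z^2.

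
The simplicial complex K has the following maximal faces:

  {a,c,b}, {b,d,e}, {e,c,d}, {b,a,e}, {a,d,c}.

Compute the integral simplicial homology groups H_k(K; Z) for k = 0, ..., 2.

H_0 = Z,  H_1 = Z,  H_2 = 0.

Order the vertices as a < b < c < d < e. Listing each simplex with vertices in this order, K has dimension 2 with simplices:

  0-simplices (5): a, b, c, d, e
  1-simplices (10): ab, ac, ad, ae, bc, bd, be, cd, ce, de
  2-simplices (5): abc, abe, acd, bde, cde

so the chain groups are C_0 ≅ Z^5, C_1 ≅ Z^10, C_2 ≅ Z^5.

The boundary map ∂_1: C_1 → C_0 is given by ∂[p,q] = [q] − [p].
The 5×10 boundary matrix has rank 4 and Smith normal form diag(1,1,1,1).

Boundary ∂_2: C_2 → C_1 acts by ∂[p,q,r] = [q,r] − [p,r] + [p,q]. For instance
  ∂acd = cd − ad + ac,
  ∂abe = be − ae + ab.
This gives a 10×5 integer matrix of rank 5; reducing to Smith normal form yields diagonal entries (1,1,1,1,1).

From H_k ≅ ker(∂_k) / im(∂_{k+1}) we obtain:

  H_0: rank C_0 − rank ∂_1 = 5 − 4 = 1, and the invariant factors of ∂_1 are all 1, so H_0 = Z.
  H_1: rank ker ∂_1 − rank ∂_2 = (10 − 4) − 5 = 1, and the invariant factors of ∂_2 are all 1, so H_1 = Z.
  H_2: rank ker ∂_2 − rank ∂_3 = (5 − 5) − 0 = 0, and there is no ∂_3, so H_2 = 0.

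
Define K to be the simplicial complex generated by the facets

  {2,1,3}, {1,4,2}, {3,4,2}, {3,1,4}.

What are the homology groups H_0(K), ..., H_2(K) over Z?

Take the total order 1 < 2 < 3 < 4 on the vertex set. Then K (dimension 2) consists of the simplices:

  0-simplices (4): [1], [2], [3], [4]
  1-simplices (6): [1,2], [1,3], [1,4], [2,3], [2,4], [3,4]
  2-simplices (4): [1,2,3], [1,2,4], [1,3,4], [2,3,4]

giving chain groups C_0 ≅ Z^4, C_1 ≅ Z^6, C_2 ≅ Z^4.

The boundary map ∂_1: C_1 → C_0 sends each edge [p,q] (with p < q) to q − p.
The resulting 4×6 matrix has rank 3, and its Smith normal form has invariant factors (1,1,1).

∂_2: C_2 → C_1 acts by ∂[p,q,r] = [q,r] − [p,r] + [p,q]. For instance
  ∂[1,2,4] = [2,4] − [1,4] + [1,2],
  ∂[1,2,3] = [2,3] − [1,3] + [1,2].
This gives a 6×4 integer matrix of rank 3; reducing to Smith normal form yields diagonal entries (1,1,1).

Computing H_k = (kernel of ∂_k) / (image of ∂_{k+1}):

  H_0: rank C_0 − rank ∂_1 = 4 − 3 = 1, and the invariant factors of ∂_1 are all 1, so H_0 = Z.
  H_1: rank ker ∂_1 − rank ∂_2 = (6 − 3) − 3 = 0, and the invariant factors of ∂_2 are all 1, so H_1 = 0.
  H_2: rank ker ∂_2 − rank ∂_3 = (4 − 3) − 0 = 1, and there is no ∂_3, so H_2 = Z.

H_0 ≅ Z,  H_1 = 0,  H_2 ≅ Z.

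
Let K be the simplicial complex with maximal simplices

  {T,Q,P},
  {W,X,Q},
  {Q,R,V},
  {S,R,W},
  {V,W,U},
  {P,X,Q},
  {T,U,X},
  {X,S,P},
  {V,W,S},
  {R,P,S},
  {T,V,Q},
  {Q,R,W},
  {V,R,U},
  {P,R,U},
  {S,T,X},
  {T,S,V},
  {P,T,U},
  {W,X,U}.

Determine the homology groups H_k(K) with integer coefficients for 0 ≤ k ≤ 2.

H_0 = Z,  H_1 = Z ⊕ Z/2Z,  H_2 = 0.

Fix the vertex order P < Q < R < S < T < U < V < W < X and write every simplex with vertices in increasing order. Then dim K = 2 and the simplices of K are:

  0-simplices (9): P, Q, R, S, T, U, V, W, X
  1-simplices (27): PQ, PR, PS, PT, PU, PX, QR, QT, QV, QW, QX, RS, RU, RV, RW, ST, SV, SW, SX, TU, TV, TX, UV, UW, UX, VW, WX
  2-simplices (18): PQT, PQX, PRS, PRU, PSX, PTU, QRV, QRW, QTV, QWX, RSW, RUV, STV, STX, SVW, TUX, UVW, UWX

giving chain groups C_0 ≅ Z^9, C_1 ≅ Z^27, C_2 ≅ Z^18.

Boundary ∂_1: C_1 → C_0 is given by ∂[p,q] = [q] − [p]. For instance
  ∂UW = W − U.
The resulting 9×27 matrix has rank 8, and its Smith normal form has invariant factors (1,1,1,1,1,1,1,1).

∂_2: C_2 → C_1 acts by ∂[p,q,r] = [q,r] − [p,r] + [p,q]. For instance
  ∂SVW = VW − SW + SV,
  ∂QRV = RV − QV + QR.
This gives a 27×18 integer matrix of rank 18; reducing to Smith normal form yields diagonal entries (1,1,1,1,1,1,1,1,1,1,1,1,1,1,1,1,1,2).

Now H_k = ker ∂_k / im ∂_{k+1}, so:

  H_0: rank C_0 − rank ∂_1 = 9 − 8 = 1, and the invariant factors of ∂_1 are all 1, so H_0 = Z.
  H_1: rank ker ∂_1 − rank ∂_2 = (27 − 8) − 18 = 1, and ∂_2 has invariant factor 2 > 1, so H_1 = Z ⊕ Z/2Z.
  H_2: rank ker ∂_2 − rank ∂_3 = (18 − 18) − 0 = 0, and there is no ∂_3, so H_2 = 0.

As a check, the Euler characteristic is 9 − 27 + 18 = 0, which agrees with 1 − 1 + 0 = 0.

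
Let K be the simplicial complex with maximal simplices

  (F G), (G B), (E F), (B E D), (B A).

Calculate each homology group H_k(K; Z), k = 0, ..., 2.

Take the total order A < B < D < E < F < G on the vertex set. Then K (dimension 2) consists of the simplices:

  0-simplices (6): A, B, D, E, F, G
  1-simplices (7): AB, BD, BE, BG, DE, EF, FG
  2-simplices (1): BDE

giving chain groups C_0 ≅ Z^6, C_1 ≅ Z^7, C_2 ≅ Z^1.

The boundary map ∂_1: C_1 → C_0 maps an edge to its endpoints' difference, ∂[p,q] = q − p. For instance
  ∂EF = F − E.
This gives a 6×7 integer matrix of rank 5; reducing to Smith normal form yields diagonal entries (1,1,1,1,1).

Boundary ∂_2: C_2 → C_1 maps a triangle to the signed sum of its edges. For instance
  ∂BDE = DE − BE + BD.
The 7×1 boundary matrix has rank 1 and Smith normal form diag(1).

Now H_k = ker ∂_k / im ∂_{k+1}, so:

  H_0: rank C_0 − rank ∂_1 = 6 − 5 = 1, and the invariant factors of ∂_1 are all 1, so H_0 ≅ Z.
  H_1: rank ker ∂_1 − rank ∂_2 = (7 − 5) − 1 = 1, and the invariant factors of ∂_2 are all 1, so H_1 ≅ Z.
  H_2: rank ker ∂_2 − rank ∂_3 = (1 − 1) − 0 = 0, and there is no ∂_3, so H_2 ≅ 0.

As a check, the Euler characteristic is 6 − 7 + 1 = 0, which agrees with 1 − 1 + 0 = 0.

H_0 ≅ Z,  H_1 ≅ Z,  H_2 = 0.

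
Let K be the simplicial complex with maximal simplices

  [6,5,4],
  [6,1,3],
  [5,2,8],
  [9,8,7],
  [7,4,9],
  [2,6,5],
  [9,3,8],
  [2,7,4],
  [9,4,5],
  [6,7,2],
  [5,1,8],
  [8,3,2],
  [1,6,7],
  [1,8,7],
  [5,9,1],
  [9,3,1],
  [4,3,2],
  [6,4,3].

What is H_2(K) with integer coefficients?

H_2 = 0.

Take the total order 1 < 2 < 3 < 4 < 5 < 6 < 7 < 8 < 9 on the vertex set. Then K (dimension 2) consists of the simplices:

  0-simplices (9): [1], [2], [3], [4], [5], [6], [7], [8], [9]
  1-simplices (27): (27 of them)
  2-simplices (18): [1,3,6], [1,3,9], [1,5,8], [1,5,9], [1,6,7], [1,7,8], [2,3,4], [2,3,8], [2,4,7], [2,5,6], [2,5,8], [2,6,7], [3,4,6], [3,8,9], [4,5,6], [4,5,9], [4,7,9], [7,8,9]

so the chain groups are C_0 ≅ Z^9, C_1 ≅ Z^27, C_2 ≅ Z^18.

The boundary map ∂_1: C_1 → C_0 sends each edge [p,q] (with p < q) to q − p.
This gives a 9×27 integer matrix of rank 8; reducing to Smith normal form yields diagonal entries (1,1,1,1,1,1,1,1).

The boundary map ∂_2: C_2 → C_1 sends each 2-simplex [p,q,r] to [q,r] − [p,r] + [p,q]. For instance
  ∂[4,5,9] = [5,9] − [4,9] + [4,5],
  ∂[2,4,7] = [4,7] − [2,7] + [2,4].
As a 27×18 matrix over Z this has rank 18, with invariant factors (1,1,1,1,1,1,1,1,1,1,1,1,1,1,1,1,1,2).

From H_k ≅ ker(∂_k) / im(∂_{k+1}) we obtain:

  H_2: rank ker ∂_2 − rank ∂_3 = (18 − 18) − 0 = 0, and there is no ∂_3, so H_2 ≅ 0.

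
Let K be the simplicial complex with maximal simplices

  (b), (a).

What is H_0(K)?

H_0 = Z^2.

Take the total order a < b on the vertex set. Then K (dimension 0) consists of the simplices:

  0-simplices (2): a, b

giving chain groups C_0 ≅ Z^2.

Now H_k = ker ∂_k / im ∂_{k+1}, so:

  H_0: rank C_0 − rank ∂_1 = 2 − 0 = 2, and there is no ∂_1, so H_0 = Z^2.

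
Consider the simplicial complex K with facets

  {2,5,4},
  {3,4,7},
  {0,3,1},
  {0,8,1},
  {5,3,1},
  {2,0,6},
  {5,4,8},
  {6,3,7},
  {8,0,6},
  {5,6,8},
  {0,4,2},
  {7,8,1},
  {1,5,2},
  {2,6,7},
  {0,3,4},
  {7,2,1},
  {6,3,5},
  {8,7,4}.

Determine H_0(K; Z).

Take the total order 0 < 1 < 2 < 3 < 4 < 5 < 6 < 7 < 8 on the vertex set. Then K (dimension 2) consists of the simplices:

  0-simplices (9): [0], [1], [2], [3], [4], [5], [6], [7], [8]
  1-simplices (27): (27 of them)
  2-simplices (18): [0,1,3], [0,1,8], [0,2,4], [0,2,6], [0,3,4], [0,6,8], [1,2,5], [1,2,7], [1,3,5], [1,7,8], [2,4,5], [2,6,7], [3,4,7], [3,5,6], [3,6,7], [4,5,8], [4,7,8], [5,6,8]

giving chain groups C_0 ≅ Z^9, C_1 ≅ Z^27, C_2 ≅ Z^18.

Boundary ∂_1: C_1 → C_0 is given by ∂[p,q] = [q] − [p]. For instance
  ∂[3,7] = [7] − [3].
This gives a 9×27 integer matrix of rank 8; reducing to Smith normal form yields diagonal entries (1,1,1,1,1,1,1,1).

Boundary ∂_2: C_2 → C_1 sends each 2-simplex [p,q,r] to [q,r] − [p,r] + [p,q]. For instance
  ∂[1,3,5] = [3,5] − [1,5] + [1,3],
  ∂[1,2,5] = [2,5] − [1,5] + [1,2].
As a 27×18 matrix over Z this has rank 17, with invariant factors (1,1,1,1,1,1,1,1,1,1,1,1,1,1,1,1,1).

Now H_k = ker ∂_k / im ∂_{k+1}, so:

  H_0: rank C_0 − rank ∂_1 = 9 − 8 = 1, and the invariant factors of ∂_1 are all 1, so H_0 = Z.

H_0 ≅ Z.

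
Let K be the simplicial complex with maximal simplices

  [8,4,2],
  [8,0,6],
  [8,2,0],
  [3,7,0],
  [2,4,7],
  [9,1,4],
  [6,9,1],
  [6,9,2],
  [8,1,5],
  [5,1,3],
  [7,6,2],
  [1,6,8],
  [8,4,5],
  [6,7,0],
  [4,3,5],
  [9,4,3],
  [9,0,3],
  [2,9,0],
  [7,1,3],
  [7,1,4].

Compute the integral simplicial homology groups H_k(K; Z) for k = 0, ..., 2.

H_0 = Z,  H_1 = Z ⊕ Z_2,  H_2 = 0.

We work with the vertex ordering 0 < 1 < 2 < 3 < 4 < 5 < 6 < 7 < 8 < 9. The simplices of K, each written with vertices in increasing order, are:

  0-simplices (10): [0], [1], [2], [3], [4], [5], [6], [7], [8], [9]
  1-simplices (30): (30 of them)
  2-simplices (20): (20 of them)

Hence C_0 ≅ Z^10, C_1 ≅ Z^30, C_2 ≅ Z^20.

The boundary map ∂_1: C_1 → C_0 sends each edge [p,q] (with p < q) to q − p.
The resulting 10×30 matrix has rank 9, and its Smith normal form has invariant factors (1,1,1,1,1,1,1,1,1).

The boundary map ∂_2: C_2 → C_1 sends each 2-simplex [p,q,r] to [q,r] − [p,r] + [p,q]. For instance
  ∂[1,4,7] = [4,7] − [1,7] + [1,4],
  ∂[2,6,9] = [6,9] − [2,9] + [2,6].
The resulting 30×20 matrix has rank 20, and its Smith normal form has invariant factors (1,1,1,1,1,1,1,1,1,1,1,1,1,1,1,1,1,1,1,2).

Reading off H_k = ker ∂_k / im ∂_{k+1}:

  H_0: rank C_0 − rank ∂_1 = 10 − 9 = 1, and the invariant factors of ∂_1 are all 1, so H_0 ≅ Z.
  H_1: rank ker ∂_1 − rank ∂_2 = (30 − 9) − 20 = 1, and ∂_2 has invariant factor 2 > 1, so H_1 ≅ Z ⊕ Z_2.
  H_2: rank ker ∂_2 − rank ∂_3 = (20 − 20) − 0 = 0, and there is no ∂_3, so H_2 ≅ 0.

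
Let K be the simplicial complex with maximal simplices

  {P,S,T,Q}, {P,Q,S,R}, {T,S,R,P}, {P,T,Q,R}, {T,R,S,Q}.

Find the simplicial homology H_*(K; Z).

H_0 = Z,  H_1 = 0,  H_2 = 0,  H_3 = Z.

Order the vertices as P < Q < R < S < T. Listing each simplex with vertices in this order, K has dimension 3 with simplices:

  0-simplices (5): P, Q, R, S, T
  1-simplices (10): PQ, PR, PS, PT, QR, QS, QT, RS, RT, ST
  2-simplices (10): PQR, PQS, PQT, PRS, PRT, PST, QRS, QRT, QST, RST
  3-simplices (5): PQRS, PQRT, PQST, PRST, QRST

so the chain groups are C_0 ≅ Z^5, C_1 ≅ Z^10, C_2 ≅ Z^10, C_3 ≅ Z^5.

Boundary ∂_1: C_1 → C_0 sends each edge [p,q] (with p < q) to q − p.
The 5×10 boundary matrix has rank 4 and Smith normal form diag(1,1,1,1).

Boundary ∂_2: C_2 → C_1 maps a triangle to the signed sum of its edges. For instance
  ∂PQT = QT − PT + PQ,
  ∂PQS = QS − PS + PQ.
The resulting 10×10 matrix has rank 6, and its Smith normal form has invariant factors (1,1,1,1,1,1).

The boundary map ∂_3: C_3 → C_2 sends each 3-simplex σ to the alternating sum Σ_i (−1)^i (σ with its i-th vertex removed). For instance
  ∂PQRT = QRT − PRT + PQT − PQR,
  ∂PQRS = QRS − PRS + PQS − PQR.
As a 10×5 matrix over Z this has rank 4, with invariant factors (1,1,1,1).

Now H_k = ker ∂_k / im ∂_{k+1}, so:

  H_0: rank C_0 − rank ∂_1 = 5 − 4 = 1, and the invariant factors of ∂_1 are all 1, so H_0 ≅ Z.
  H_1: rank ker ∂_1 − rank ∂_2 = (10 − 4) − 6 = 0, and the invariant factors of ∂_2 are all 1, so H_1 ≅ 0.
  H_2: rank ker ∂_2 − rank ∂_3 = (10 − 6) − 4 = 0, and the invariant factors of ∂_3 are all 1, so H_2 ≅ 0.
  H_3: rank ker ∂_3 − rank ∂_4 = (5 − 4) − 0 = 1, and there is no ∂_4, so H_3 ≅ Z.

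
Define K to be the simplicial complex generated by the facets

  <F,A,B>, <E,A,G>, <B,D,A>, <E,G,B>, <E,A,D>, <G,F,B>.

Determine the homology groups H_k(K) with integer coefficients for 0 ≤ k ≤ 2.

Fix the vertex order A < B < D < E < F < G and write every simplex with vertices in increasing order. Then dim K = 2 and the simplices of K are:

  0-simplices (6): A, B, D, E, F, G
  1-simplices (12): AB, AD, AE, AF, AG, BD, BE, BF, BG, DE, EG, FG
  2-simplices (6): ABD, ABF, ADE, AEG, BEG, BFG

Hence C_0 ≅ Z^6, C_1 ≅ Z^12, C_2 ≅ Z^6.

∂_1: C_1 → C_0 sends each edge [p,q] (with p < q) to q − p.
The 6×12 boundary matrix has rank 5 and Smith normal form diag(1,1,1,1,1).

Boundary ∂_2: C_2 → C_1 sends each 2-simplex [p,q,r] to [q,r] − [p,r] + [p,q]. For instance
  ∂AEG = EG − AG + AE,
  ∂ADE = DE − AE + AD.
This gives a 12×6 integer matrix of rank 6; reducing to Smith normal form yields diagonal entries (1,1,1,1,1,1).

Reading off H_k = ker ∂_k / im ∂_{k+1}:

  H_0: rank C_0 − rank ∂_1 = 6 − 5 = 1, and the invariant factors of ∂_1 are all 1, so H_0 = Z.
  H_1: rank ker ∂_1 − rank ∂_2 = (12 − 5) − 6 = 1, and the invariant factors of ∂_2 are all 1, so H_1 = Z.
  H_2: rank ker ∂_2 − rank ∂_3 = (6 − 6) − 0 = 0, and there is no ∂_3, so H_2 = 0.

(K is a triangulation of the cylinder S^1 x I.)

H_0 = Z,  H_1 = Z,  H_2 = 0.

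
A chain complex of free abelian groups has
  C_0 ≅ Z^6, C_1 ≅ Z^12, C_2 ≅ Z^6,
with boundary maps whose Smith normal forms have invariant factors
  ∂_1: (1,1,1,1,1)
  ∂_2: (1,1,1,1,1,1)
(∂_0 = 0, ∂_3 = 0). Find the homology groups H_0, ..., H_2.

H_0 = Z,  H_1 = Z,  H_2 = 0.

H_0: b_0 = 6 − 0 − 5 = 1; torsion from ∂_1 factors > 1: none. So H_0 = Z.
H_1: b_1 = 12 − 5 − 6 = 1; torsion from ∂_2 factors > 1: none. So H_1 = Z.
H_2: b_2 = 6 − 6 − 0 = 0; torsion from ∂_3 factors > 1: none. So H_2 = 0.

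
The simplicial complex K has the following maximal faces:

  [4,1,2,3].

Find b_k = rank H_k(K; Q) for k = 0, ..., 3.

K has 4 vertices, 6 edges, 4 triangles, 1 3-simplex.
rank ∂_0 = 0, rank ∂_1 = 3 ⇒ b_0 = 4 − 0 − 3 = 1; all invariant factors of ∂_1 are 1 so no torsion. So H_0 = Z.
rank ∂_1 = 3, rank ∂_2 = 3 ⇒ b_1 = 6 − 3 − 3 = 0; all invariant factors of ∂_2 are 1 so no torsion. So H_1 = 0.
rank ∂_2 = 3, rank ∂_3 = 1 ⇒ b_2 = 4 − 3 − 1 = 0; all invariant factors of ∂_3 are 1 so no torsion. So H_2 = 0.
rank ∂_3 = 1, rank ∂_4 = 0 ⇒ b_3 = 1 − 1 − 0 = 0. So H_3 = 0.

b_0 = 1, b_1 = 0, b_2 = 0, b_3 = 0.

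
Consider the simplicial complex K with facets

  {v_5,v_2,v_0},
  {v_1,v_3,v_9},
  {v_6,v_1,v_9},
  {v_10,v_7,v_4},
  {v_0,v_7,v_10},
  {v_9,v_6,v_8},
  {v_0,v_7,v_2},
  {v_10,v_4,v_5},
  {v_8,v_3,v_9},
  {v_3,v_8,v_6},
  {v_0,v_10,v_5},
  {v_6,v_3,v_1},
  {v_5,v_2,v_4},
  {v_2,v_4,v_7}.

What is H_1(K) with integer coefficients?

Order the vertices as v_0 < v_1 < v_2 < v_3 < v_4 < v_5 < v_6 < v_7 < v_8 < v_9 < v_10. Listing each simplex with vertices in this order, K has dimension 2 with simplices:

  0-simplices (11): [v_0], [v_1], [v_2], [v_3], [v_4], [v_5], [v_6], [v_7], [v_8], [v_9], [v_10]
  1-simplices (21): (21 of them)
  2-simplices (14): (14 of them)

Hence C_0 ≅ Z^11, C_1 ≅ Z^21, C_2 ≅ Z^14.

The boundary map ∂_1: C_1 → C_0 maps an edge to its endpoints' difference, ∂[p,q] = q − p. For instance
  ∂[v_2,v_7] = [v_7] − [v_2].
The resulting 11×21 matrix has rank 9, and its Smith normal form has invariant factors (1,1,1,1,1,1,1,1,1).

∂_2: C_2 → C_1 sends each 2-simplex [p,q,r] to [q,r] − [p,r] + [p,q]. For instance
  ∂[v_1,v_3,v_6] = [v_3,v_6] − [v_1,v_6] + [v_1,v_3],
  ∂[v_4,v_7,v_10] = [v_7,v_10] − [v_4,v_10] + [v_4,v_7].
The 21×14 boundary matrix has rank 12 and Smith normal form diag(1,1,1,1,1,1,1,1,1,1,1,1).

Reading off H_k = ker ∂_k / im ∂_{k+1}:

  H_1: rank ker ∂_1 − rank ∂_2 = (21 − 9) − 12 = 0, and the invariant factors of ∂_2 are all 1, so H_1 = 0.

H_1 ≅ 0.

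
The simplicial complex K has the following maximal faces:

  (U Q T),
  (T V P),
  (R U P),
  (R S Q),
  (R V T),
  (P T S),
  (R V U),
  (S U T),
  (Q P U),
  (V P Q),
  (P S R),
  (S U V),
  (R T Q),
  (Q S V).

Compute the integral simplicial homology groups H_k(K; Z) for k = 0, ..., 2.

H_0 = Z,  H_1 = Z^2,  H_2 = Z.

Take the total order P < Q < R < S < T < U < V on the vertex set. Then K (dimension 2) consists of the simplices:

  0-simplices (7): P, Q, R, S, T, U, V
  1-simplices (21): PQ, PR, PS, PT, PU, PV, QR, QS, QT, QU, QV, RS, RT, RU, RV, ST, SU, SV, TU, TV, UV
  2-simplices (14): PQU, PQV, PRS, PRU, PST, PTV, QRS, QRT, QSV, QTU, RTV, RUV, STU, SUV

giving chain groups C_0 ≅ Z^7, C_1 ≅ Z^21, C_2 ≅ Z^14.

∂_1: C_1 → C_0 sends each edge [p,q] (with p < q) to q − p.
The 7×21 boundary matrix has rank 6 and Smith normal form diag(1,1,1,1,1,1).

Boundary ∂_2: C_2 → C_1 sends each 2-simplex [p,q,r] to [q,r] − [p,r] + [p,q]. For instance
  ∂PST = ST − PT + PS,
  ∂PRS = RS − PS + PR.
This gives a 21×14 integer matrix of rank 13; reducing to Smith normal form yields diagonal entries (1,1,1,1,1,1,1,1,1,1,1,1,1).

Now H_k = ker ∂_k / im ∂_{k+1}, so:

  H_0: rank C_0 − rank ∂_1 = 7 − 6 = 1, and the invariant factors of ∂_1 are all 1, so H_0 = Z.
  H_1: rank ker ∂_1 − rank ∂_2 = (21 − 6) − 13 = 2, and the invariant factors of ∂_2 are all 1, so H_1 = Z^2.
  H_2: rank ker ∂_2 − rank ∂_3 = (14 − 13) − 0 = 1, and there is no ∂_3, so H_2 = Z.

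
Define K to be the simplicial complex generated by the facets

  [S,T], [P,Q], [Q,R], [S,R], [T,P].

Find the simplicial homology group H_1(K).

K has 5 vertices, 5 edges.
rank ∂_1 = 4, rank ∂_2 = 0 ⇒ b_1 = 5 − 4 − 0 = 1. So H_1 = Z.

H_1 = Z.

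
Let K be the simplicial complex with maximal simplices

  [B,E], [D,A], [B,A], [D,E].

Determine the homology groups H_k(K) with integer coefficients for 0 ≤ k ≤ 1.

H_0 = Z,  H_1 = Z.

Order the vertices as A < B < D < E. Listing each simplex with vertices in this order, K has dimension 1 with simplices:

  0-simplices (4): A, B, D, E
  1-simplices (4): AB, AD, BE, DE

Hence C_0 ≅ Z^4, C_1 ≅ Z^4.

Boundary ∂_1: C_1 → C_0 maps an edge to its endpoints' difference, ∂[p,q] = q − p. For instance
  ∂AB = B − A.
This gives a 4×4 integer matrix of rank 3; reducing to Smith normal form yields diagonal entries (1,1,1).

From H_k ≅ ker(∂_k) / im(∂_{k+1}) we obtain:

  H_0: rank C_0 − rank ∂_1 = 4 − 3 = 1, and the invariant factors of ∂_1 are all 1, so H_0 = Z.
  H_1: rank ker ∂_1 − rank ∂_2 = (4 − 3) − 0 = 1, and there is no ∂_2, so H_1 = Z.

As a check, the Euler characteristic is 4 − 4 = 0, which agrees with 1 − 1 = 0.
(K is a triangulation of the circle S^1.)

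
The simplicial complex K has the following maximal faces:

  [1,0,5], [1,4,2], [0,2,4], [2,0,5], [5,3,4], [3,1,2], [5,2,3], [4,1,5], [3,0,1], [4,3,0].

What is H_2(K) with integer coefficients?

Fix the vertex order 0 < 1 < 2 < 3 < 4 < 5 and write every simplex with vertices in increasing order. Then dim K = 2 and the simplices of K are:

  0-simplices (6): [0], [1], [2], [3], [4], [5]
  1-simplices (15): [0,1], [0,2], [0,3], [0,4], [0,5], [1,2], [1,3], [1,4], [1,5], [2,3], [2,4], [2,5], [3,4], [3,5], [4,5]
  2-simplices (10): [0,1,3], [0,1,5], [0,2,4], [0,2,5], [0,3,4], [1,2,3], [1,2,4], [1,4,5], [2,3,5], [3,4,5]

giving chain groups C_0 ≅ Z^6, C_1 ≅ Z^15, C_2 ≅ Z^10.

The boundary map ∂_1: C_1 → C_0 sends each edge [p,q] (with p < q) to q − p. For instance
  ∂[1,3] = [3] − [1].
As a 6×15 matrix over Z this has rank 5, with invariant factors (1,1,1,1,1).

The boundary map ∂_2: C_2 → C_1 maps a triangle to the signed sum of its edges. For instance
  ∂[0,1,3] = [1,3] − [0,3] + [0,1],
  ∂[0,3,4] = [3,4] − [0,4] + [0,3].
This gives a 15×10 integer matrix of rank 10; reducing to Smith normal form yields diagonal entries (1,1,1,1,1,1,1,1,1,2).

Computing H_k = (kernel of ∂_k) / (image of ∂_{k+1}):

  H_2: rank ker ∂_2 − rank ∂_3 = (10 − 10) − 0 = 0, and there is no ∂_3, so H_2 ≅ 0.

H_2 ≅ 0.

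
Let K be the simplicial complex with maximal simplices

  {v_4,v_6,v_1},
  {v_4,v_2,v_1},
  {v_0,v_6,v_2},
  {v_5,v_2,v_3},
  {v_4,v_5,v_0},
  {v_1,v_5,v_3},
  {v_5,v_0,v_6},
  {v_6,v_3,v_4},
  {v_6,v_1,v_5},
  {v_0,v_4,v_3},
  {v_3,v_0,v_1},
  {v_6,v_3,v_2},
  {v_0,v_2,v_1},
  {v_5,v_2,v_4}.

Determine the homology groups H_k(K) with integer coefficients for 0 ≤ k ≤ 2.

Take the total order v_0 < v_1 < v_2 < v_3 < v_4 < v_5 < v_6 on the vertex set. Then K (dimension 2) consists of the simplices:

  0-simplices (7): [v_0], [v_1], [v_2], [v_3], [v_4], [v_5], [v_6]
  1-simplices (21): (21 of them)
  2-simplices (14): (14 of them)

giving chain groups C_0 ≅ Z^7, C_1 ≅ Z^21, C_2 ≅ Z^14.

∂_1: C_1 → C_0 maps an edge to its endpoints' difference, ∂[p,q] = q − p.
As a 7×21 matrix over Z this has rank 6, with invariant factors (1,1,1,1,1,1).

The boundary map ∂_2: C_2 → C_1 acts by ∂[p,q,r] = [q,r] − [p,r] + [p,q]. For instance
  ∂[v_2,v_3,v_6] = [v_3,v_6] − [v_2,v_6] + [v_2,v_3],
  ∂[v_0,v_1,v_3] = [v_1,v_3] − [v_0,v_3] + [v_0,v_1].
As a 21×14 matrix over Z this has rank 13, with invariant factors (1,1,1,1,1,1,1,1,1,1,1,1,1).

From H_k ≅ ker(∂_k) / im(∂_{k+1}) we obtain:

  H_0: rank C_0 − rank ∂_1 = 7 − 6 = 1, and the invariant factors of ∂_1 are all 1, so H_0 = Z.
  H_1: rank ker ∂_1 − rank ∂_2 = (21 − 6) − 13 = 2, and the invariant factors of ∂_2 are all 1, so H_1 = Z^2.
  H_2: rank ker ∂_2 − rank ∂_3 = (14 − 13) − 0 = 1, and there is no ∂_3, so H_2 = Z.

H_0 ≅ Z,  H_1 ≅ Z^2,  H_2 ≅ Z.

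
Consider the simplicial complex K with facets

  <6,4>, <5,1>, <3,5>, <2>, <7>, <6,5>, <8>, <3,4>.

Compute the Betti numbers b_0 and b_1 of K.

b_0 = 4, b_1 = 1.

Order the vertices as 1 < 2 < 3 < 4 < 5 < 6 < 7 < 8. Listing each simplex with vertices in this order, K has dimension 1 with simplices:

  0-simplices (8): [1], [2], [3], [4], [5], [6], [7], [8]
  1-simplices (5): [1,5], [3,4], [3,5], [4,6], [5,6]

so the chain groups are C_0 ≅ Z^8, C_1 ≅ Z^5.

∂_1: C_1 → C_0 is given by ∂[p,q] = [q] − [p]. For instance
  ∂[1,5] = [5] − [1].
As a 8×5 matrix over Z this has rank 4, with invariant factors (1,1,1,1).

Reading off H_k = ker ∂_k / im ∂_{k+1}:

  H_0: rank C_0 − rank ∂_1 = 8 − 4 = 4, and the invariant factors of ∂_1 are all 1, so H_0 ≅ Z^4.
  H_1: rank ker ∂_1 − rank ∂_2 = (5 − 4) − 0 = 1, and there is no ∂_2, so H_1 ≅ Z.

As a check, the Euler characteristic is 8 − 5 = 3, which agrees with 4 − 1 = 3.

Hence the Betti numbers are b_0 = 4, b_1 = 1.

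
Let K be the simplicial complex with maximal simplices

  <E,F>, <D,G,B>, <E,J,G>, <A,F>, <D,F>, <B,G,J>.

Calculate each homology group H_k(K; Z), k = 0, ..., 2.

K has 7 vertices, 10 edges, 3 triangles.
rank ∂_0 = 0, rank ∂_1 = 6 ⇒ b_0 = 7 − 0 − 6 = 1; all invariant factors of ∂_1 are 1 so no torsion. So H_0 ≅ Z.
rank ∂_1 = 6, rank ∂_2 = 3 ⇒ b_1 = 10 − 6 − 3 = 1; all invariant factors of ∂_2 are 1 so no torsion. So H_1 ≅ Z.
rank ∂_2 = 3, rank ∂_3 = 0 ⇒ b_2 = 3 − 3 − 0 = 0. So H_2 ≅ 0.

H_0 = Z,  H_1 = Z,  H_2 = 0.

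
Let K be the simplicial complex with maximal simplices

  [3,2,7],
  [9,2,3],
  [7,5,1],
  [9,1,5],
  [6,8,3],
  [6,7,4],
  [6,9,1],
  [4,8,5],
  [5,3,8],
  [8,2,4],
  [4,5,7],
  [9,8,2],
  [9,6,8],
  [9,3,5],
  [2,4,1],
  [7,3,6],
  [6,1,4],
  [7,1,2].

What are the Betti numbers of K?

Fix the vertex order 1 < 2 < 3 < 4 < 5 < 6 < 7 < 8 < 9 and write every simplex with vertices in increasing order. Then dim K = 2 and the simplices of K are:

  0-simplices (9): [1], [2], [3], [4], [5], [6], [7], [8], [9]
  1-simplices (27): (27 of them)
  2-simplices (18): [1,2,4], [1,2,7], [1,4,6], [1,5,7], [1,5,9], [1,6,9], [2,3,7], [2,3,9], [2,4,8], [2,8,9], [3,5,8], [3,5,9], [3,6,7], [3,6,8], [4,5,7], [4,5,8], [4,6,7], [6,8,9]

giving chain groups C_0 ≅ Z^9, C_1 ≅ Z^27, C_2 ≅ Z^18.

∂_1: C_1 → C_0 is given by ∂[p,q] = [q] − [p].
As a 9×27 matrix over Z this has rank 8, with invariant factors (1,1,1,1,1,1,1,1).

Boundary ∂_2: C_2 → C_1 sends each 2-simplex [p,q,r] to [q,r] − [p,r] + [p,q]. For instance
  ∂[2,8,9] = [8,9] − [2,9] + [2,8],
  ∂[3,6,7] = [6,7] − [3,7] + [3,6].
The resulting 27×18 matrix has rank 18, and its Smith normal form has invariant factors (1,1,1,1,1,1,1,1,1,1,1,1,1,1,1,1,1,2).

Reading off H_k = ker ∂_k / im ∂_{k+1}:

  H_0: rank C_0 − rank ∂_1 = 9 − 8 = 1, and the invariant factors of ∂_1 are all 1, so H_0 = Z.
  H_1: rank ker ∂_1 − rank ∂_2 = (27 − 8) − 18 = 1, and ∂_2 has invariant factor 2 > 1, so H_1 = Z × Z/2.
  H_2: rank ker ∂_2 − rank ∂_3 = (18 − 18) − 0 = 0, and there is no ∂_3, so H_2 = 0.

Hence the Betti numbers are b_0 = 1, b_1 = 1, b_2 = 0.

b_0 = 1, b_1 = 1, b_2 = 0.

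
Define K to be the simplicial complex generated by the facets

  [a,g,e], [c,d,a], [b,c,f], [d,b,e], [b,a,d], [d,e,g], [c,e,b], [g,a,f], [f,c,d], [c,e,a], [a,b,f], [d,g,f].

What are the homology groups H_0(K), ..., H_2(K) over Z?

Fix the vertex order a < b < c < d < e < f < g and write every simplex with vertices in increasing order. Then dim K = 2 and the simplices of K are:

  0-simplices (7): a, b, c, d, e, f, g
  1-simplices (18): ab, ac, ad, ae, af, ag, bc, bd, be, bf, cd, ce, cf, de, df, dg, eg, fg
  2-simplices (12): abd, abf, acd, ace, aeg, afg, bce, bcf, bde, cdf, deg, dfg

Hence C_0 ≅ Z^7, C_1 ≅ Z^18, C_2 ≅ Z^12.

Boundary ∂_1: C_1 → C_0 sends each edge [p,q] (with p < q) to q − p. For instance
  ∂fg = g − f.
The resulting 7×18 matrix has rank 6, and its Smith normal form has invariant factors (1,1,1,1,1,1).

Boundary ∂_2: C_2 → C_1 acts by ∂[p,q,r] = [q,r] − [p,r] + [p,q]. For instance
  ∂cdf = df − cf + cd,
  ∂bcf = cf − bf + bc.
The resulting 18×12 matrix has rank 12, and its Smith normal form has invariant factors (1,1,1,1,1,1,1,1,1,1,1,2).

From H_k ≅ ker(∂_k) / im(∂_{k+1}) we obtain:

  H_0: rank C_0 − rank ∂_1 = 7 − 6 = 1, and the invariant factors of ∂_1 are all 1, so H_0 ≅ Z.
  H_1: rank ker ∂_1 − rank ∂_2 = (18 − 6) − 12 = 0, and ∂_2 has invariant factor 2 > 1, so H_1 ≅ Z/2.
  H_2: rank ker ∂_2 − rank ∂_3 = (12 − 12) − 0 = 0, and there is no ∂_3, so H_2 ≅ 0.

H_0 ≅ Z,  H_1 ≅ Z/2,  H_2 = 0.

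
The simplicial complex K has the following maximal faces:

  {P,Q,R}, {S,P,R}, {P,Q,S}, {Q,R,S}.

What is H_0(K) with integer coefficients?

H_0 ≅ Z.

Order the vertices as P < Q < R < S. Listing each simplex with vertices in this order, K has dimension 2 with simplices:

  0-simplices (4): P, Q, R, S
  1-simplices (6): PQ, PR, PS, QR, QS, RS
  2-simplices (4): PQR, PQS, PRS, QRS

giving chain groups C_0 ≅ Z^4, C_1 ≅ Z^6, C_2 ≅ Z^4.

The boundary map ∂_1: C_1 → C_0 is given by ∂[p,q] = [q] − [p]. For instance
  ∂PS = S − P.
The resulting 4×6 matrix has rank 3, and its Smith normal form has invariant factors (1,1,1).

∂_2: C_2 → C_1 maps a triangle to the signed sum of its edges. For instance
  ∂PQS = QS − PS + PQ,
  ∂PQR = QR − PR + PQ.
As a 6×4 matrix over Z this has rank 3, with invariant factors (1,1,1).

Now H_k = ker ∂_k / im ∂_{k+1}, so:

  H_0: rank C_0 − rank ∂_1 = 4 − 3 = 1, and the invariant factors of ∂_1 are all 1, so H_0 = Z.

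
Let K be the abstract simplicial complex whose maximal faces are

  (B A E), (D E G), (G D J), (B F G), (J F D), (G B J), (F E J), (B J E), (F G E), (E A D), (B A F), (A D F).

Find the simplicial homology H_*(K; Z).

Fix the vertex order A < B < D < E < F < G < J and write every simplex with vertices in increasing order. Then dim K = 2 and the simplices of K are:

  0-simplices (7): A, B, D, E, F, G, J
  1-simplices (18): AB, AD, AE, AF, BE, BF, BG, BJ, DE, DF, DG, DJ, EF, EG, EJ, FG, FJ, GJ
  2-simplices (12): ABE, ABF, ADE, ADF, BEJ, BFG, BGJ, DEG, DFJ, DGJ, EFG, EFJ

giving chain groups C_0 ≅ Z^7, C_1 ≅ Z^18, C_2 ≅ Z^12.

Boundary ∂_1: C_1 → C_0 maps an edge to its endpoints' difference, ∂[p,q] = q − p. For instance
  ∂BE = E − B.
The resulting 7×18 matrix has rank 6, and its Smith normal form has invariant factors (1,1,1,1,1,1).

Boundary ∂_2: C_2 → C_1 maps a triangle to the signed sum of its edges. For instance
  ∂BEJ = EJ − BJ + BE,
  ∂ADF = DF − AF + AD.
This gives a 18×12 integer matrix of rank 12; reducing to Smith normal form yields diagonal entries (1,1,1,1,1,1,1,1,1,1,1,2).

Reading off H_k = ker ∂_k / im ∂_{k+1}:

  H_0: rank C_0 − rank ∂_1 = 7 − 6 = 1, and the invariant factors of ∂_1 are all 1, so H_0 = Z.
  H_1: rank ker ∂_1 − rank ∂_2 = (18 − 6) − 12 = 0, and ∂_2 has invariant factor 2 > 1, so H_1 = Z/2.
  H_2: rank ker ∂_2 − rank ∂_3 = (12 − 12) − 0 = 0, and there is no ∂_3, so H_2 = 0.

H_0 ≅ Z,  H_1 ≅ Z/2,  H_2 = 0.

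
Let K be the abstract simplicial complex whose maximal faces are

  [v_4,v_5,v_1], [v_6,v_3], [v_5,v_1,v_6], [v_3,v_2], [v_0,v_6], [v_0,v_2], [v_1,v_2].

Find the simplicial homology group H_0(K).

H_0 = Z.

Fix the vertex order v_0 < v_1 < v_2 < v_3 < v_4 < v_5 < v_6 and write every simplex with vertices in increasing order. Then dim K = 2 and the simplices of K are:

  0-simplices (7): [v_0], [v_1], [v_2], [v_3], [v_4], [v_5], [v_6]
  1-simplices (10): [v_0,v_2], [v_0,v_6], [v_1,v_2], [v_1,v_4], [v_1,v_5], [v_1,v_6], [v_2,v_3], [v_3,v_6], [v_4,v_5], [v_5,v_6]
  2-simplices (2): [v_1,v_4,v_5], [v_1,v_5,v_6]

giving chain groups C_0 ≅ Z^7, C_1 ≅ Z^10, C_2 ≅ Z^2.

The boundary map ∂_1: C_1 → C_0 is given by ∂[p,q] = [q] − [p].
The resulting 7×10 matrix has rank 6, and its Smith normal form has invariant factors (1,1,1,1,1,1).

The boundary map ∂_2: C_2 → C_1 maps a triangle to the signed sum of its edges. For instance
  ∂[v_1,v_5,v_6] = [v_5,v_6] − [v_1,v_6] + [v_1,v_5],
  ∂[v_1,v_4,v_5] = [v_4,v_5] − [v_1,v_5] + [v_1,v_4].
The resulting 10×2 matrix has rank 2, and its Smith normal form has invariant factors (1,1).

Reading off H_k = ker ∂_k / im ∂_{k+1}:

  H_0: rank C_0 − rank ∂_1 = 7 − 6 = 1, and the invariant factors of ∂_1 are all 1, so H_0 = Z.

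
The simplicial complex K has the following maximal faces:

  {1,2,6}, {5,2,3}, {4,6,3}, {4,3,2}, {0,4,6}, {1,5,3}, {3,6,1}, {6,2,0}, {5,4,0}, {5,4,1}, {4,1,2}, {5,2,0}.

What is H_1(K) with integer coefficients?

We work with the vertex ordering 0 < 1 < 2 < 3 < 4 < 5 < 6. The simplices of K, each written with vertices in increasing order, are:

  0-simplices (7): [0], [1], [2], [3], [4], [5], [6]
  1-simplices (18): [0,2], [0,4], [0,5], [0,6], [1,2], [1,3], [1,4], [1,5], [1,6], [2,3], [2,4], [2,5], [2,6], [3,4], [3,5], [3,6], [4,5], [4,6]
  2-simplices (12): [0,2,5], [0,2,6], [0,4,5], [0,4,6], [1,2,4], [1,2,6], [1,3,5], [1,3,6], [1,4,5], [2,3,4], [2,3,5], [3,4,6]

so the chain groups are C_0 ≅ Z^7, C_1 ≅ Z^18, C_2 ≅ Z^12.

The boundary map ∂_1: C_1 → C_0 is given by ∂[p,q] = [q] − [p].
As a 7×18 matrix over Z this has rank 6, with invariant factors (1,1,1,1,1,1).

The boundary map ∂_2: C_2 → C_1 maps a triangle to the signed sum of its edges. For instance
  ∂[2,3,5] = [3,5] − [2,5] + [2,3],
  ∂[1,4,5] = [4,5] − [1,5] + [1,4].
The 18×12 boundary matrix has rank 12 and Smith normal form diag(1,1,1,1,1,1,1,1,1,1,1,2).

Now H_k = ker ∂_k / im ∂_{k+1}, so:

  H_1: rank ker ∂_1 − rank ∂_2 = (18 − 6) − 12 = 0, and ∂_2 has invariant factor 2 > 1, so H_1 = Z/2.

H_1 = Z/2.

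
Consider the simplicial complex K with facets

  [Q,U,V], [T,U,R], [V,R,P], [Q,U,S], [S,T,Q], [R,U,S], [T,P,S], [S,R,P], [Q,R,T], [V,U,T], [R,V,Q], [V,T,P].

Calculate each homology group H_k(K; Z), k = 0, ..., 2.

We work with the vertex ordering P < Q < R < S < T < U < V. The simplices of K, each written with vertices in increasing order, are:

  0-simplices (7): P, Q, R, S, T, U, V
  1-simplices (18): PR, PS, PT, PV, QR, QS, QT, QU, QV, RS, RT, RU, RV, ST, SU, TU, TV, UV
  2-simplices (12): PRS, PRV, PST, PTV, QRT, QRV, QST, QSU, QUV, RSU, RTU, TUV

giving chain groups C_0 ≅ Z^7, C_1 ≅ Z^18, C_2 ≅ Z^12.

The boundary map ∂_1: C_1 → C_0 sends each edge [p,q] (with p < q) to q − p.
The resulting 7×18 matrix has rank 6, and its Smith normal form has invariant factors (1,1,1,1,1,1).

The boundary map ∂_2: C_2 → C_1 sends each 2-simplex [p,q,r] to [q,r] − [p,r] + [p,q]. For instance
  ∂QSU = SU − QU + QS,
  ∂QST = ST − QT + QS.
The 18×12 boundary matrix has rank 12 and Smith normal form diag(1,1,1,1,1,1,1,1,1,1,1,2).

From H_k ≅ ker(∂_k) / im(∂_{k+1}) we obtain:

  H_0: rank C_0 − rank ∂_1 = 7 − 6 = 1, and the invariant factors of ∂_1 are all 1, so H_0 = Z.
  H_1: rank ker ∂_1 − rank ∂_2 = (18 − 6) − 12 = 0, and ∂_2 has invariant factor 2 > 1, so H_1 = Z/2Z.
  H_2: rank ker ∂_2 − rank ∂_3 = (12 − 12) − 0 = 0, and there is no ∂_3, so H_2 = 0.

As a check, the Euler characteristic is 7 − 18 + 12 = 1, which agrees with 1 − 0 + 0 = 1.
(K is a triangulation of the real projective plane RP^2.)

H_0 = Z,  H_1 = Z/2Z,  H_2 = 0.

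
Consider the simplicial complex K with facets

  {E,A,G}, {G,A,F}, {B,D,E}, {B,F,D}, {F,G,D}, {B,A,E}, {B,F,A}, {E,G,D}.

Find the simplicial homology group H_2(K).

Order the vertices as A < B < D < E < F < G. Listing each simplex with vertices in this order, K has dimension 2 with simplices:

  0-simplices (6): A, B, D, E, F, G
  1-simplices (12): AB, AE, AF, AG, BD, BE, BF, DE, DF, DG, EG, FG
  2-simplices (8): ABE, ABF, AEG, AFG, BDE, BDF, DEG, DFG

Hence C_0 ≅ Z^6, C_1 ≅ Z^12, C_2 ≅ Z^8.

Boundary ∂_1: C_1 → C_0 is given by ∂[p,q] = [q] − [p]. For instance
  ∂DE = E − D.
The resulting 6×12 matrix has rank 5, and its Smith normal form has invariant factors (1,1,1,1,1).

∂_2: C_2 → C_1 maps a triangle to the signed sum of its edges. For instance
  ∂ABF = BF − AF + AB,
  ∂DFG = FG − DG + DF.
As a 12×8 matrix over Z this has rank 7, with invariant factors (1,1,1,1,1,1,1).

Reading off H_k = ker ∂_k / im ∂_{k+1}:

  H_2: rank ker ∂_2 − rank ∂_3 = (8 − 7) − 0 = 1, and there is no ∂_3, so H_2 ≅ Z.

H_2 = Z.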